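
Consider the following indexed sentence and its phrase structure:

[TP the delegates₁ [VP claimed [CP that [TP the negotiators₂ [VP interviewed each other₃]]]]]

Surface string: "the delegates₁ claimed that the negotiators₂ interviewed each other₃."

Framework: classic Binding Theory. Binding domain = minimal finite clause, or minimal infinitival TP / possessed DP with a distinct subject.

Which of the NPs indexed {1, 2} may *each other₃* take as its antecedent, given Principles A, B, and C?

*each other* is an anaphor, so Principle A applies: it must be bound in its binding domain.
Binding domain of *each other₃*: the embedded TP, whose subject is the negotiators₂.
*the delegates₁* c-commands the anaphor but is outside its binding domain → cannot satisfy Principle A.
*the negotiators₂* c-commands the anaphor within its binding domain → licit binder.

{2}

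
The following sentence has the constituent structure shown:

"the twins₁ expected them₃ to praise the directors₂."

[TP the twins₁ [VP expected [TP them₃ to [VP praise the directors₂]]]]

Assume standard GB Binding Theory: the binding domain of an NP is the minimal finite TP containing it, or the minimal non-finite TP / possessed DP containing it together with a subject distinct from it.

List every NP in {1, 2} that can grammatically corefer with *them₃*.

none

*them* is a pronoun, so Principle B applies: it must be free in its binding domain.
Binding domain of *them₃*: the matrix TP, whose subject is the twins₁.
*the twins₁* c-commands the pronoun within its binding domain → coindexation would violate Principle B.
*the directors₂*: the pronoun c-commands this R-expression → coindexation would violate Principle C on *the directors₂*.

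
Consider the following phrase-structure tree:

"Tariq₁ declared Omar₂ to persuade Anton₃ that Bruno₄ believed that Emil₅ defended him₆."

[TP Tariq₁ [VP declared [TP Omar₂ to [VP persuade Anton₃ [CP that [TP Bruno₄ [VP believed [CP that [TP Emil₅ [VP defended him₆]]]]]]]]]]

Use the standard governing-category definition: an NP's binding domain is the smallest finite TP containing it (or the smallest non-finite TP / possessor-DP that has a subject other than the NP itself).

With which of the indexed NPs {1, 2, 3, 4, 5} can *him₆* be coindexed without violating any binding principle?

{1, 2, 3, 4}

*him* is a pronoun, so Principle B applies: it must be free in its binding domain.
Binding domain of *him₆*: the embedded TP, whose subject is Emil₅.
*Tariq₁* c-commands the pronoun but from outside its binding domain, and is not c-commanded by it → coindexation permitted.
*Omar₂* c-commands the pronoun but from outside its binding domain, and is not c-commanded by it → coindexation permitted.
*Anton₃* c-commands the pronoun but from outside its binding domain, and is not c-commanded by it → coindexation permitted.
*Bruno₄* c-commands the pronoun but from outside its binding domain, and is not c-commanded by it → coindexation permitted.
*Emil₅* c-commands the pronoun within its binding domain → coindexation would violate Principle B.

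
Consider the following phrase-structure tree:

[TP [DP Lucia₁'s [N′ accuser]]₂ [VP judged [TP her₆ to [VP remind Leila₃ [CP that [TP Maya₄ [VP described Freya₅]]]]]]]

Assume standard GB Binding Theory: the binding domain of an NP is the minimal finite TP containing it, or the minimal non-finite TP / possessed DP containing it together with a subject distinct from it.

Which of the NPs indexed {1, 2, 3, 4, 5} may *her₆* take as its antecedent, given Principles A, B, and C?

*her* is a pronoun, so Principle B applies: it must be free in its binding domain.
Binding domain of *her₆*: the matrix TP, whose subject is [Lucia₁'s accuser]₂.
*Lucia₁* and the pronoun do not c-command one another → neither Principle B nor Principle C is at stake; coindexation permitted.
*[Lucia₁'s accuser]₂* c-commands the pronoun within its binding domain → coindexation would violate Principle B.
*Leila₃*: the pronoun c-commands this R-expression → coindexation would violate Principle C on *Leila₃*.
*Maya₄*: the pronoun c-commands this R-expression → coindexation would violate Principle C on *Maya₄*.
*Freya₅*: the pronoun c-commands this R-expression → coindexation would violate Principle C on *Freya₅*.

{1}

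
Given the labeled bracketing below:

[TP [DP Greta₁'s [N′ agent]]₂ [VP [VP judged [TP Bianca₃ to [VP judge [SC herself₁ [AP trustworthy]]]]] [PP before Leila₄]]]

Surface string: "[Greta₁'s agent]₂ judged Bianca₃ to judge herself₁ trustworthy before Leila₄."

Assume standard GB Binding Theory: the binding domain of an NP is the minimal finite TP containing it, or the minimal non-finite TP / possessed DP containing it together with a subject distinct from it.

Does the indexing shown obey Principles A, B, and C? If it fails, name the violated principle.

The two coindexed NPs are *Greta₁* and *herself₁*.
*herself₁* is an anaphor. Principle A requires it to be bound within its binding domain — the embedded TP, whose subject is Bianca₃.
Within that domain it is c-commanded by *Bianca₃*, which does not share its index.
*Greta₁* does not c-command the anaphor at all.
The anaphor is unbound in its domain → Principle A violation.

Principle A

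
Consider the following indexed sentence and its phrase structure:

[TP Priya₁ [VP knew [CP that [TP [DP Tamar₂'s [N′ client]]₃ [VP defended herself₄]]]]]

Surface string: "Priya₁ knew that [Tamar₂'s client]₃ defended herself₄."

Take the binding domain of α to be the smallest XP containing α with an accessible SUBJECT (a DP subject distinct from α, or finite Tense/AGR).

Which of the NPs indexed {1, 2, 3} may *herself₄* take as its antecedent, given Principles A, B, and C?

{3}

*herself* is an anaphor, so Principle A applies: it must be bound in its binding domain.
Binding domain of *herself₄*: the embedded TP, whose subject is [Tamar₂'s client]₃.
*Priya₁* c-commands the anaphor but is outside its binding domain → cannot satisfy Principle A.
*Tamar₂* does not c-command the anaphor → cannot bind it.
*[Tamar₂'s client]₃* c-commands the anaphor within its binding domain → licit binder.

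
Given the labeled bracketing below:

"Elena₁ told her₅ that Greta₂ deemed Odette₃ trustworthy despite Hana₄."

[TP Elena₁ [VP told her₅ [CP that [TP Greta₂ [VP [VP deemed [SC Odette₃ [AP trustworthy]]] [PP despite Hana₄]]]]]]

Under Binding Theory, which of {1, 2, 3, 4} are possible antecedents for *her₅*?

*her* is a pronoun, so Principle B applies: it must be free in its binding domain.
Binding domain of *her₅*: the matrix TP, whose subject is Elena₁.
*Elena₁* c-commands the pronoun within its binding domain → coindexation would violate Principle B.
*Greta₂*: the pronoun c-commands this R-expression → coindexation would violate Principle C on *Greta₂*.
*Odette₃*: the pronoun c-commands this R-expression → coindexation would violate Principle C on *Odette₃*.
*Hana₄*: the pronoun c-commands this R-expression → coindexation would violate Principle C on *Hana₄*.

none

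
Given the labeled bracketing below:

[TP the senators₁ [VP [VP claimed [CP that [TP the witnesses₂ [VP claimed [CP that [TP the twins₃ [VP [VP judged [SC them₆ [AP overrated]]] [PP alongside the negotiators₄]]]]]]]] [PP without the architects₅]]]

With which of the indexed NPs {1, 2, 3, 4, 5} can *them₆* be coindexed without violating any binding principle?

*them* is a pronoun, so Principle B applies: it must be free in its binding domain.
Binding domain of *them₆*: the embedded TP, whose subject is the twins₃.
*the senators₁* c-commands the pronoun but from outside its binding domain, and is not c-commanded by it → coindexation permitted.
*the witnesses₂* c-commands the pronoun but from outside its binding domain, and is not c-commanded by it → coindexation permitted.
*the twins₃* c-commands the pronoun within its binding domain → coindexation would violate Principle B.
*the negotiators₄* and the pronoun do not c-command one another → neither Principle B nor Principle C is at stake; coindexation permitted.
*the architects₅* and the pronoun do not c-command one another → neither Principle B nor Principle C is at stake; coindexation permitted.

{1, 2, 4, 5}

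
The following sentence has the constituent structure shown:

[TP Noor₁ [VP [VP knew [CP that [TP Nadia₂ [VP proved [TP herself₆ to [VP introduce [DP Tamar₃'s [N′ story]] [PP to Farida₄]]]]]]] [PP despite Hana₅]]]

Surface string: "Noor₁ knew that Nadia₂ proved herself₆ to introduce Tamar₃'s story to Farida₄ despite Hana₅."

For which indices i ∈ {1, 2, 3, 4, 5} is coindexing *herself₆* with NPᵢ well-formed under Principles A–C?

{2}

*herself* is an anaphor, so Principle A applies: it must be bound in its binding domain.
Binding domain of *herself₆*: the embedded TP, whose subject is Nadia₂.
*Noor₁* c-commands the anaphor but is outside its binding domain → cannot satisfy Principle A.
*Nadia₂* c-commands the anaphor within its binding domain → licit binder.
*Tamar₃* does not c-command the anaphor → cannot bind it.
*Farida₄* does not c-command the anaphor → cannot bind it.
*Hana₅* does not c-command the anaphor → cannot bind it.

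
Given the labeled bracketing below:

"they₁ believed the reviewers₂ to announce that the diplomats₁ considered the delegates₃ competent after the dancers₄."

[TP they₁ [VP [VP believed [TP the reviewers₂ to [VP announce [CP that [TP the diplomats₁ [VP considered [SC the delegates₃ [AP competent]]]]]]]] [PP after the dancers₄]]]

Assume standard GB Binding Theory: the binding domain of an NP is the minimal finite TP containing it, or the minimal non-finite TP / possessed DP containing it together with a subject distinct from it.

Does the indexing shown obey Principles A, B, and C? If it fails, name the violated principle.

The two coindexed NPs are *they₁* and *the diplomats₁*.
*the diplomats₁* is an R-expression. Principle C requires it to be free everywhere.
*they₁* c-commands it and carries the same index.
The R-expression is bound → Principle C violation.

Principle C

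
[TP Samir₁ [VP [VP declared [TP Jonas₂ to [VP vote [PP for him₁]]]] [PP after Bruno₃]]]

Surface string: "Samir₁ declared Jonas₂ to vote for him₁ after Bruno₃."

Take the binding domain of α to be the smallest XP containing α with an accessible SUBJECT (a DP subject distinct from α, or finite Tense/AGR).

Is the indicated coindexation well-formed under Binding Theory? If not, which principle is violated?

The two coindexed NPs are *Samir₁* and *him₁*.
*him₁* is a pronoun; its binding domain is the embedded TP, whose subject is Jonas₂. Within that domain it is c-commanded only by *Jonas₂*, which carries a different index — the pronoun is free locally, so Principle B holds.
*Samir₁* is an R-expression; *him₁* does not c-command it, and no other NP shares its index, so Principle C is satisfied.
All principles are respected.

grammatical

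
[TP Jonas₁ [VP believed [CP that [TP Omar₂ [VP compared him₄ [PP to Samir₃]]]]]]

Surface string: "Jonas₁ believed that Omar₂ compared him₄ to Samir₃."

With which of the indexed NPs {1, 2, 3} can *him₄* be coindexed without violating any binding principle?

{1}

*him* is a pronoun, so Principle B applies: it must be free in its binding domain.
Binding domain of *him₄*: the embedded TP, whose subject is Omar₂.
*Jonas₁* c-commands the pronoun but from outside its binding domain, and is not c-commanded by it → coindexation permitted.
*Omar₂* c-commands the pronoun within its binding domain → coindexation would violate Principle B.
*Samir₃*: the pronoun c-commands this R-expression → coindexation would violate Principle C on *Samir₃*.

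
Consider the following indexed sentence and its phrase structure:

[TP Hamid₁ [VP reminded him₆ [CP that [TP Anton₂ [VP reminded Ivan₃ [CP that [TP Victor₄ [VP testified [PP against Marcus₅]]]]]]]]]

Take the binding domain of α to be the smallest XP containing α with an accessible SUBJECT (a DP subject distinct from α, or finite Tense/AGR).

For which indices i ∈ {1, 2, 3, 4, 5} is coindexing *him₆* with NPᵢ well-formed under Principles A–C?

*him* is a pronoun, so Principle B applies: it must be free in its binding domain.
Binding domain of *him₆*: the matrix TP, whose subject is Hamid₁.
*Hamid₁* c-commands the pronoun within its binding domain → coindexation would violate Principle B.
*Anton₂*: the pronoun c-commands this R-expression → coindexation would violate Principle C on *Anton₂*.
*Ivan₃*: the pronoun c-commands this R-expression → coindexation would violate Principle C on *Ivan₃*.
*Victor₄*: the pronoun c-commands this R-expression → coindexation would violate Principle C on *Victor₄*.
*Marcus₅*: the pronoun c-commands this R-expression → coindexation would violate Principle C on *Marcus₅*.

none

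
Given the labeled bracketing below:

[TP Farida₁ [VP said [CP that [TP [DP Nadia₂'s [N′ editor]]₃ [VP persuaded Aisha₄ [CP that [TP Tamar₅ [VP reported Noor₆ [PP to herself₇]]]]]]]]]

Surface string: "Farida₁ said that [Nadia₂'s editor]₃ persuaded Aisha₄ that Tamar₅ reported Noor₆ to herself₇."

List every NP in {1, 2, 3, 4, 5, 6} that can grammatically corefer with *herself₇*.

*herself* is an anaphor, so Principle A applies: it must be bound in its binding domain.
Binding domain of *herself₇*: the embedded TP, whose subject is Tamar₅.
*Farida₁* c-commands the anaphor but is outside its binding domain → cannot satisfy Principle A.
*Nadia₂* does not c-command the anaphor → cannot bind it.
*[Nadia₂'s editor]₃* c-commands the anaphor but is outside its binding domain → cannot satisfy Principle A.
*Aisha₄* c-commands the anaphor but is outside its binding domain → cannot satisfy Principle A.
*Tamar₅* c-commands the anaphor within its binding domain → licit binder.
*Noor₆* c-commands the anaphor within its binding domain → licit binder.

{5, 6}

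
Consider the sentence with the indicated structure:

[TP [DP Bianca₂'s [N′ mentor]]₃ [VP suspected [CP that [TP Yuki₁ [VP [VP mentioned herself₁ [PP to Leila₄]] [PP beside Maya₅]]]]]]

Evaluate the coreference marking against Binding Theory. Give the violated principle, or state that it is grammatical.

The two coindexed NPs are *Yuki₁* and *herself₁*.
*herself₁* is an anaphor; its binding domain is the embedded TP, whose subject is Yuki₁. *Yuki₁* c-commands it within that domain and shares its index, so Principle A is satisfied.
*Yuki₁* is an R-expression; *herself₁* does not c-command it, and no other NP shares its index, so Principle C is satisfied.
All principles are respected.

grammatical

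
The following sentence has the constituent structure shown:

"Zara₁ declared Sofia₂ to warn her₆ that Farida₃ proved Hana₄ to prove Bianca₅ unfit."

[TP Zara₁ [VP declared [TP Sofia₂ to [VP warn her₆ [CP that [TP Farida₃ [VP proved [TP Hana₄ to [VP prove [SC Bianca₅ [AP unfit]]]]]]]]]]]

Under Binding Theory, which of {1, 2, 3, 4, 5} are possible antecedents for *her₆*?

{1}

*her* is a pronoun, so Principle B applies: it must be free in its binding domain.
Binding domain of *her₆*: the embedded TP, whose subject is Sofia₂.
*Zara₁* c-commands the pronoun but from outside its binding domain, and is not c-commanded by it → coindexation permitted.
*Sofia₂* c-commands the pronoun within its binding domain → coindexation would violate Principle B.
*Farida₃*: the pronoun c-commands this R-expression → coindexation would violate Principle C on *Farida₃*.
*Hana₄*: the pronoun c-commands this R-expression → coindexation would violate Principle C on *Hana₄*.
*Bianca₅*: the pronoun c-commands this R-expression → coindexation would violate Principle C on *Bianca₅*.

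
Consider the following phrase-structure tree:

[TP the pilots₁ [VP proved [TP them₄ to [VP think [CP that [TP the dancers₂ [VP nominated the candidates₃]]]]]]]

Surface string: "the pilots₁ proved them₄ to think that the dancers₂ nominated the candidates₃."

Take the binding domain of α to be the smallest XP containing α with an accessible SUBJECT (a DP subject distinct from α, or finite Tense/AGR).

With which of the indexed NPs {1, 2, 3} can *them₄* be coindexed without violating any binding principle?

*them* is a pronoun, so Principle B applies: it must be free in its binding domain.
Binding domain of *them₄*: the matrix TP, whose subject is the pilots₁.
*the pilots₁* c-commands the pronoun within its binding domain → coindexation would violate Principle B.
*the dancers₂*: the pronoun c-commands this R-expression → coindexation would violate Principle C on *the dancers₂*.
*the candidates₃*: the pronoun c-commands this R-expression → coindexation would violate Principle C on *the candidates₃*.

none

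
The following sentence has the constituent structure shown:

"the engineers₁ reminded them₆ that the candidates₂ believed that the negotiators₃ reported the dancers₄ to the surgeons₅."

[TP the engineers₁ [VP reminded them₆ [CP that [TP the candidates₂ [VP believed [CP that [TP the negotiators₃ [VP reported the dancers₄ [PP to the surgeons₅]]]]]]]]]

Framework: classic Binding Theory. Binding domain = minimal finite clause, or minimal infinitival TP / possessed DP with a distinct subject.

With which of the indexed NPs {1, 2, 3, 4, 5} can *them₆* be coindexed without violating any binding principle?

*them* is a pronoun, so Principle B applies: it must be free in its binding domain.
Binding domain of *them₆*: the matrix TP, whose subject is the engineers₁.
*the engineers₁* c-commands the pronoun within its binding domain → coindexation would violate Principle B.
*the candidates₂*: the pronoun c-commands this R-expression → coindexation would violate Principle C on *the candidates₂*.
*the negotiators₃*: the pronoun c-commands this R-expression → coindexation would violate Principle C on *the negotiators₃*.
*the dancers₄*: the pronoun c-commands this R-expression → coindexation would violate Principle C on *the dancers₄*.
*the surgeons₅*: the pronoun c-commands this R-expression → coindexation would violate Principle C on *the surgeons₅*.

none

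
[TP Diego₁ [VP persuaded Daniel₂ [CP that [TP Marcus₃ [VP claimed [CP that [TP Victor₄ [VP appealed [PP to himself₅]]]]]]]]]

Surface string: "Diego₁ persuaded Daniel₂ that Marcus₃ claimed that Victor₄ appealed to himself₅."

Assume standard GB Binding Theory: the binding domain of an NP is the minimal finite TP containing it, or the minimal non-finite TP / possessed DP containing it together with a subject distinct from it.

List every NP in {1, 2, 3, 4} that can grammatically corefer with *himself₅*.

{4}

*himself* is an anaphor, so Principle A applies: it must be bound in its binding domain.
Binding domain of *himself₅*: the embedded TP, whose subject is Victor₄.
*Diego₁* c-commands the anaphor but is outside its binding domain → cannot satisfy Principle A.
*Daniel₂* c-commands the anaphor but is outside its binding domain → cannot satisfy Principle A.
*Marcus₃* c-commands the anaphor but is outside its binding domain → cannot satisfy Principle A.
*Victor₄* c-commands the anaphor within its binding domain → licit binder.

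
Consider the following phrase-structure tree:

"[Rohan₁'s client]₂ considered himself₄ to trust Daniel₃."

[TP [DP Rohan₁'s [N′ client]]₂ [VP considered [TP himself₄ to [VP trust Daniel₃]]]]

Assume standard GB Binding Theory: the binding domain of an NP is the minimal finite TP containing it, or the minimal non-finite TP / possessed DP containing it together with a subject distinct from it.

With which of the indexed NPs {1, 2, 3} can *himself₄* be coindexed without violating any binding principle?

{2}

*himself* is an anaphor, so Principle A applies: it must be bound in its binding domain.
Binding domain of *himself₄*: the matrix TP, whose subject is [Rohan₁'s client]₂.
*Rohan₁* does not c-command the anaphor → cannot bind it.
*[Rohan₁'s client]₂* c-commands the anaphor within its binding domain → licit binder.
*Daniel₃* does not c-command the anaphor → cannot bind it.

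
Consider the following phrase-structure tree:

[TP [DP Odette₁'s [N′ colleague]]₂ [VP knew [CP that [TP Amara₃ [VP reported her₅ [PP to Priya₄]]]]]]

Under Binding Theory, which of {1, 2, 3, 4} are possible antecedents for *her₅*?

*her* is a pronoun, so Principle B applies: it must be free in its binding domain.
Binding domain of *her₅*: the embedded TP, whose subject is Amara₃.
*Odette₁* and the pronoun do not c-command one another → neither Principle B nor Principle C is at stake; coindexation permitted.
*[Odette₁'s colleague]₂* c-commands the pronoun but from outside its binding domain, and is not c-commanded by it → coindexation permitted.
*Amara₃* c-commands the pronoun within its binding domain → coindexation would violate Principle B.
*Priya₄*: the pronoun c-commands this R-expression → coindexation would violate Principle C on *Priya₄*.

{1, 2}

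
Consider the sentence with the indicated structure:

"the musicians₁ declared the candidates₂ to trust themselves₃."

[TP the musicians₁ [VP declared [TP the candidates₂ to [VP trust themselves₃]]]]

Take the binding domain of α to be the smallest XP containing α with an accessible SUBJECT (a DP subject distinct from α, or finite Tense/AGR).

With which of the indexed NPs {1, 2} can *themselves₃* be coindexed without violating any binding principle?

{2}

*themselves* is an anaphor, so Principle A applies: it must be bound in its binding domain.
Binding domain of *themselves₃*: the embedded TP, whose subject is the candidates₂.
*the musicians₁* c-commands the anaphor but is outside its binding domain → cannot satisfy Principle A.
*the candidates₂* c-commands the anaphor within its binding domain → licit binder.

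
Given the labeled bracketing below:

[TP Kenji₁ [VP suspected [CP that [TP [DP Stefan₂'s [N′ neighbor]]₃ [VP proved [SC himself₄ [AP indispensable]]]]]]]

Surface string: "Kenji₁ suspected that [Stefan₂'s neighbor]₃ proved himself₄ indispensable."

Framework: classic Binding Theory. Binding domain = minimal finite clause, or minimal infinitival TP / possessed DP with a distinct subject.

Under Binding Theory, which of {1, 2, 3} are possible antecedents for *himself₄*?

*himself* is an anaphor, so Principle A applies: it must be bound in its binding domain.
Binding domain of *himself₄*: the embedded TP, whose subject is [Stefan₂'s neighbor]₃.
*Kenji₁* c-commands the anaphor but is outside its binding domain → cannot satisfy Principle A.
*Stefan₂* does not c-command the anaphor → cannot bind it.
*[Stefan₂'s neighbor]₃* c-commands the anaphor within its binding domain → licit binder.

{3}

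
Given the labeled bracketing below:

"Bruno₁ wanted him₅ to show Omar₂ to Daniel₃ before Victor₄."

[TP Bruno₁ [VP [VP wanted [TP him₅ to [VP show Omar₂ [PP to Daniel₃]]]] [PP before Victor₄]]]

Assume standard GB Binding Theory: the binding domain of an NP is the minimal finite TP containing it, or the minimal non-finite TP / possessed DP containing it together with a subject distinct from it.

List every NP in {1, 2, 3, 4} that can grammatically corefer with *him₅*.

{4}

*him* is a pronoun, so Principle B applies: it must be free in its binding domain.
Binding domain of *him₅*: the matrix TP, whose subject is Bruno₁.
*Bruno₁* c-commands the pronoun within its binding domain → coindexation would violate Principle B.
*Omar₂*: the pronoun c-commands this R-expression → coindexation would violate Principle C on *Omar₂*.
*Daniel₃*: the pronoun c-commands this R-expression → coindexation would violate Principle C on *Daniel₃*.
*Victor₄* and the pronoun do not c-command one another → neither Principle B nor Principle C is at stake; coindexation permitted.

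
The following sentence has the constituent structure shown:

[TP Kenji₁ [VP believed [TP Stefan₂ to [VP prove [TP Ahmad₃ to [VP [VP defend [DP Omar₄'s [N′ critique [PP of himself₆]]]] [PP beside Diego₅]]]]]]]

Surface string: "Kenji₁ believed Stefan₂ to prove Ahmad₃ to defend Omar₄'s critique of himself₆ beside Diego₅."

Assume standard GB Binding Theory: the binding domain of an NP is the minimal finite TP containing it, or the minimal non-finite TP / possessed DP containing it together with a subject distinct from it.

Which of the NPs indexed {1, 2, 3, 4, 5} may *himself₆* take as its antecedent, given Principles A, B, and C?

{4}

*himself* is an anaphor, so Principle A applies: it must be bound in its binding domain.
Binding domain of *himself₆*: the possessed DP, whose subject is Omar₄.
*Kenji₁* c-commands the anaphor but is outside its binding domain → cannot satisfy Principle A.
*Stefan₂* c-commands the anaphor but is outside its binding domain → cannot satisfy Principle A.
*Ahmad₃* c-commands the anaphor but is outside its binding domain → cannot satisfy Principle A.
*Omar₄* c-commands the anaphor within its binding domain → licit binder.
*Diego₅* does not c-command the anaphor → cannot bind it.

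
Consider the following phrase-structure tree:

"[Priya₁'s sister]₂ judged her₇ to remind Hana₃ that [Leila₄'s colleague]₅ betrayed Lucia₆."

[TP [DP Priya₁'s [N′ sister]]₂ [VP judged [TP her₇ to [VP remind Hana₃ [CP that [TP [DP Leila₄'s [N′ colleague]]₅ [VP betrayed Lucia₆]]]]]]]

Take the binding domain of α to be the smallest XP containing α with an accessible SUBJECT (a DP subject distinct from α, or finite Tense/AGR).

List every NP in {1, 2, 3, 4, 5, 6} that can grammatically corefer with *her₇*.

{1}

*her* is a pronoun, so Principle B applies: it must be free in its binding domain.
Binding domain of *her₇*: the matrix TP, whose subject is [Priya₁'s sister]₂.
*Priya₁* and the pronoun do not c-command one another → neither Principle B nor Principle C is at stake; coindexation permitted.
*[Priya₁'s sister]₂* c-commands the pronoun within its binding domain → coindexation would violate Principle B.
*Hana₃*: the pronoun c-commands this R-expression → coindexation would violate Principle C on *Hana₃*.
*Leila₄*: the pronoun c-commands this R-expression → coindexation would violate Principle C on *Leila₄*.
*[Leila₄'s colleague]₅*: the pronoun c-commands this R-expression → coindexation would violate Principle C on *[Leila₄'s colleague]₅*.
*Lucia₆*: the pronoun c-commands this R-expression → coindexation would violate Principle C on *Lucia₆*.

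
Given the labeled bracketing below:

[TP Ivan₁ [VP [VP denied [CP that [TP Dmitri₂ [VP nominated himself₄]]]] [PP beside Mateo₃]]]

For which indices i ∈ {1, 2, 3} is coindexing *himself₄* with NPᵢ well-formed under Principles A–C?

*himself* is an anaphor, so Principle A applies: it must be bound in its binding domain.
Binding domain of *himself₄*: the embedded TP, whose subject is Dmitri₂.
*Ivan₁* c-commands the anaphor but is outside its binding domain → cannot satisfy Principle A.
*Dmitri₂* c-commands the anaphor within its binding domain → licit binder.
*Mateo₃* does not c-command the anaphor → cannot bind it.

{2}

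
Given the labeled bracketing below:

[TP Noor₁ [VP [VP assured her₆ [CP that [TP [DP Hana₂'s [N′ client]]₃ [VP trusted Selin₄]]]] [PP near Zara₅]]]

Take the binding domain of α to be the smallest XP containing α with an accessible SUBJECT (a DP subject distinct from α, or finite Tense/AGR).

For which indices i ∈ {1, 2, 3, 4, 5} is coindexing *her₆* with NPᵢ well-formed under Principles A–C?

*her* is a pronoun, so Principle B applies: it must be free in its binding domain.
Binding domain of *her₆*: the matrix TP, whose subject is Noor₁.
*Noor₁* c-commands the pronoun within its binding domain → coindexation would violate Principle B.
*Hana₂*: the pronoun c-commands this R-expression → coindexation would violate Principle C on *Hana₂*.
*[Hana₂'s client]₃*: the pronoun c-commands this R-expression → coindexation would violate Principle C on *[Hana₂'s client]₃*.
*Selin₄*: the pronoun c-commands this R-expression → coindexation would violate Principle C on *Selin₄*.
*Zara₅* and the pronoun do not c-command one another → neither Principle B nor Principle C is at stake; coindexation permitted.

{5}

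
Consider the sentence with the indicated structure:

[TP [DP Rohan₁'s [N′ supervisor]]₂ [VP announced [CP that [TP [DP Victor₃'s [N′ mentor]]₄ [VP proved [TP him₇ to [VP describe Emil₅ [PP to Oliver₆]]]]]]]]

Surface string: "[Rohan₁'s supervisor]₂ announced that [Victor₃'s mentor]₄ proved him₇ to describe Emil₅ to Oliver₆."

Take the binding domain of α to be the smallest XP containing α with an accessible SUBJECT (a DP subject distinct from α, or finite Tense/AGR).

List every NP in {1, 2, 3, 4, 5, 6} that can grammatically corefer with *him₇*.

{1, 2, 3}

*him* is a pronoun, so Principle B applies: it must be free in its binding domain.
Binding domain of *him₇*: the embedded TP, whose subject is [Victor₃'s mentor]₄.
*Rohan₁* and the pronoun do not c-command one another → neither Principle B nor Principle C is at stake; coindexation permitted.
*[Rohan₁'s supervisor]₂* c-commands the pronoun but from outside its binding domain, and is not c-commanded by it → coindexation permitted.
*Victor₃* and the pronoun do not c-command one another → neither Principle B nor Principle C is at stake; coindexation permitted.
*[Victor₃'s mentor]₄* c-commands the pronoun within its binding domain → coindexation would violate Principle B.
*Emil₅*: the pronoun c-commands this R-expression → coindexation would violate Principle C on *Emil₅*.
*Oliver₆*: the pronoun c-commands this R-expression → coindexation would violate Principle C on *Oliver₆*.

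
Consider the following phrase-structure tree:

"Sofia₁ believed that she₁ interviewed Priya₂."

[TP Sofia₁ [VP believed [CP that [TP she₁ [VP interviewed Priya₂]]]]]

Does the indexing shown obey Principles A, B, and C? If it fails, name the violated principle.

grammatical

The two coindexed NPs are *Sofia₁* and *she₁*.
*she₁* is a pronoun; nothing c-commands it within its binding domain (the embedded TP.), so Principle B holds trivially.
*Sofia₁* is an R-expression; *she₁* does not c-command it, and no other NP shares its index, so Principle C is satisfied.
All principles are respected.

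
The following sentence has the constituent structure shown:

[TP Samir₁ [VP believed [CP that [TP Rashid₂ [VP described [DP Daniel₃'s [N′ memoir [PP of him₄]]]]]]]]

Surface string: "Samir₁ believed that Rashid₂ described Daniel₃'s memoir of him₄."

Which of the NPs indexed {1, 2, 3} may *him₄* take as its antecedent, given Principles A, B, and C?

*him* is a pronoun, so Principle B applies: it must be free in its binding domain.
Binding domain of *him₄*: the possessed DP, whose subject is Daniel₃.
*Samir₁* c-commands the pronoun but from outside its binding domain, and is not c-commanded by it → coindexation permitted.
*Rashid₂* c-commands the pronoun but from outside its binding domain, and is not c-commanded by it → coindexation permitted.
*Daniel₃* c-commands the pronoun within its binding domain → coindexation would violate Principle B.

{1, 2}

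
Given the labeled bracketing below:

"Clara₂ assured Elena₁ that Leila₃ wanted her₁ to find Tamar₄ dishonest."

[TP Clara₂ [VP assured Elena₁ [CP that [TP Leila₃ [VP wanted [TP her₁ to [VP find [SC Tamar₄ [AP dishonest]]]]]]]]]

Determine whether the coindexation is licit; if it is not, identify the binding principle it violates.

grammatical

The two coindexed NPs are *Elena₁* and *her₁*.
*her₁* is a pronoun; its binding domain is the embedded TP, whose subject is Leila₃. Within that domain it is c-commanded only by *Leila₃*, which carries a different index — the pronoun is free locally, so Principle B holds.
*Elena₁* is an R-expression; *her₁* does not c-command it, and no other NP shares its index, so Principle C is satisfied.
All principles are respected.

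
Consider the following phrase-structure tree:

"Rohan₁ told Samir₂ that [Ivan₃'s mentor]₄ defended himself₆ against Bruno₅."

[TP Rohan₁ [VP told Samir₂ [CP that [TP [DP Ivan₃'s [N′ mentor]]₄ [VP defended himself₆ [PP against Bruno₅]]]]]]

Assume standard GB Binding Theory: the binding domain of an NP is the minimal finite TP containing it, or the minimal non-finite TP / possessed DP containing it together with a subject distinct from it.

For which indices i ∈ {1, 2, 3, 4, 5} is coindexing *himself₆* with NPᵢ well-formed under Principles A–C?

{4}

*himself* is an anaphor, so Principle A applies: it must be bound in its binding domain.
Binding domain of *himself₆*: the embedded TP, whose subject is [Ivan₃'s mentor]₄.
*Rohan₁* c-commands the anaphor but is outside its binding domain → cannot satisfy Principle A.
*Samir₂* c-commands the anaphor but is outside its binding domain → cannot satisfy Principle A.
*Ivan₃* does not c-command the anaphor → cannot bind it.
*[Ivan₃'s mentor]₄* c-commands the anaphor within its binding domain → licit binder.
*Bruno₅* does not c-command the anaphor → cannot bind it.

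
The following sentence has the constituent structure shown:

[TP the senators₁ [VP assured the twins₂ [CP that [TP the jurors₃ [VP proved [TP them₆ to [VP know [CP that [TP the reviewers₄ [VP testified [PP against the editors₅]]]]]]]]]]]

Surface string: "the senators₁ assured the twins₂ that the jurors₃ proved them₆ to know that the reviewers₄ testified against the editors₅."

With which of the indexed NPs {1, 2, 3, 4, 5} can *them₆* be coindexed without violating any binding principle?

*them* is a pronoun, so Principle B applies: it must be free in its binding domain.
Binding domain of *them₆*: the embedded TP, whose subject is the jurors₃.
*the senators₁* c-commands the pronoun but from outside its binding domain, and is not c-commanded by it → coindexation permitted.
*the twins₂* c-commands the pronoun but from outside its binding domain, and is not c-commanded by it → coindexation permitted.
*the jurors₃* c-commands the pronoun within its binding domain → coindexation would violate Principle B.
*the reviewers₄*: the pronoun c-commands this R-expression → coindexation would violate Principle C on *the reviewers₄*.
*the editors₅*: the pronoun c-commands this R-expression → coindexation would violate Principle C on *the editors₅*.

{1, 2}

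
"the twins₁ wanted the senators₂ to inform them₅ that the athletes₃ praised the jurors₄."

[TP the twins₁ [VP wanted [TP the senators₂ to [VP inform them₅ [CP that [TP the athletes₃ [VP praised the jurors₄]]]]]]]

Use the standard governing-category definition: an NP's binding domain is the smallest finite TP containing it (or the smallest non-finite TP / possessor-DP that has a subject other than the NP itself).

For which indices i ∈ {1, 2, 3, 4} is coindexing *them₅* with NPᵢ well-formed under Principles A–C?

{1}

*them* is a pronoun, so Principle B applies: it must be free in its binding domain.
Binding domain of *them₅*: the embedded TP, whose subject is the senators₂.
*the twins₁* c-commands the pronoun but from outside its binding domain, and is not c-commanded by it → coindexation permitted.
*the senators₂* c-commands the pronoun within its binding domain → coindexation would violate Principle B.
*the athletes₃*: the pronoun c-commands this R-expression → coindexation would violate Principle C on *the athletes₃*.
*the jurors₄*: the pronoun c-commands this R-expression → coindexation would violate Principle C on *the jurors₄*.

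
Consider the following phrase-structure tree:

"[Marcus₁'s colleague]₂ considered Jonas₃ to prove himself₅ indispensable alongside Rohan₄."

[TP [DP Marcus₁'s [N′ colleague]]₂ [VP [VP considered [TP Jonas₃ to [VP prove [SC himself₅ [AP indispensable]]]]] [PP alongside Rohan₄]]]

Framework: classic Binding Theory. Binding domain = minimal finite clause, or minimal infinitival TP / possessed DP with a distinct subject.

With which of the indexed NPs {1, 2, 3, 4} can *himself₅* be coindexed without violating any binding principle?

{3}

*himself* is an anaphor, so Principle A applies: it must be bound in its binding domain.
Binding domain of *himself₅*: the embedded TP, whose subject is Jonas₃.
*Marcus₁* does not c-command the anaphor → cannot bind it.
*[Marcus₁'s colleague]₂* c-commands the anaphor but is outside its binding domain → cannot satisfy Principle A.
*Jonas₃* c-commands the anaphor within its binding domain → licit binder.
*Rohan₄* does not c-command the anaphor → cannot bind it.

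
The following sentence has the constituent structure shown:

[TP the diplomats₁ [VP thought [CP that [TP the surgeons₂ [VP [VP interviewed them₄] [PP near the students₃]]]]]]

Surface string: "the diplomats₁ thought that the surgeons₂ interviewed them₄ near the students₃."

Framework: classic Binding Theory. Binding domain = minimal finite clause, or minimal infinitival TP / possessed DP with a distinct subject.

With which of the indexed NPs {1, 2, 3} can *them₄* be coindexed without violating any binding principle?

*them* is a pronoun, so Principle B applies: it must be free in its binding domain.
Binding domain of *them₄*: the embedded TP, whose subject is the surgeons₂.
*the diplomats₁* c-commands the pronoun but from outside its binding domain, and is not c-commanded by it → coindexation permitted.
*the surgeons₂* c-commands the pronoun within its binding domain → coindexation would violate Principle B.
*the students₃* and the pronoun do not c-command one another → neither Principle B nor Principle C is at stake; coindexation permitted.

{1, 3}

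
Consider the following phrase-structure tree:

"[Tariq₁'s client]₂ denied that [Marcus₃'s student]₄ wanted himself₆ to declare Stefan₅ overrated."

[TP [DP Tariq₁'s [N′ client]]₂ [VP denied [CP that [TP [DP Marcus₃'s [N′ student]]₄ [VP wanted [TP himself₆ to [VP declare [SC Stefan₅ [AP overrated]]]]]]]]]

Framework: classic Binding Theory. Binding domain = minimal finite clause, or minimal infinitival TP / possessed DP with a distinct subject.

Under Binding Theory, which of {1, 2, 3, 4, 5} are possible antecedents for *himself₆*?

{4}

*himself* is an anaphor, so Principle A applies: it must be bound in its binding domain.
Binding domain of *himself₆*: the embedded TP, whose subject is [Marcus₃'s student]₄.
*Tariq₁* does not c-command the anaphor → cannot bind it.
*[Tariq₁'s client]₂* c-commands the anaphor but is outside its binding domain → cannot satisfy Principle A.
*Marcus₃* does not c-command the anaphor → cannot bind it.
*[Marcus₃'s student]₄* c-commands the anaphor within its binding domain → licit binder.
*Stefan₅* does not c-command the anaphor → cannot bind it.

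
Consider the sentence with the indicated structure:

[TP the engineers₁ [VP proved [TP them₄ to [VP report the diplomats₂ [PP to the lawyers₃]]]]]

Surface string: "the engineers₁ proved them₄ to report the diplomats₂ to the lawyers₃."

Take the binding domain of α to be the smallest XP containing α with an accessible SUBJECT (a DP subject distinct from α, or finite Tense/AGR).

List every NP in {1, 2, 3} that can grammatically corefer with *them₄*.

*them* is a pronoun, so Principle B applies: it must be free in its binding domain.
Binding domain of *them₄*: the matrix TP, whose subject is the engineers₁.
*the engineers₁* c-commands the pronoun within its binding domain → coindexation would violate Principle B.
*the diplomats₂*: the pronoun c-commands this R-expression → coindexation would violate Principle C on *the diplomats₂*.
*the lawyers₃*: the pronoun c-commands this R-expression → coindexation would violate Principle C on *the lawyers₃*.

none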